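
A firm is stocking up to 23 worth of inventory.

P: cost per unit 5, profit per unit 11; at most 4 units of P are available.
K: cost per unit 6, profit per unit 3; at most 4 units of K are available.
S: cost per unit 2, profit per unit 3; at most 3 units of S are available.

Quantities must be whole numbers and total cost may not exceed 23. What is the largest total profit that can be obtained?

Take 4×P and 1×S: cost 22 ≤ 23, profit 4·11 + 1·3 = 47.
P has the best ratio (11/5) and is taken to its limit of 4; remaining capacity is filled optimally with the others.

47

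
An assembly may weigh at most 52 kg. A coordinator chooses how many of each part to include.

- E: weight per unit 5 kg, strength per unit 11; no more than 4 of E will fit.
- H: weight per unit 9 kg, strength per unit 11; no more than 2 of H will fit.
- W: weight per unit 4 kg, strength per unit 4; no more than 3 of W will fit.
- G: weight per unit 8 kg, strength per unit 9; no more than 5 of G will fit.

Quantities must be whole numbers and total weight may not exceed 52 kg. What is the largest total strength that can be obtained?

E has the best ratio (11/5); taking only E gives at most 4×11 = 44 (stopped by the supply cap of 4).
Mixing does better — 4×E and 4×G: weight 52 ≤ 52, strength 4·11 + 4·9 = 80.

80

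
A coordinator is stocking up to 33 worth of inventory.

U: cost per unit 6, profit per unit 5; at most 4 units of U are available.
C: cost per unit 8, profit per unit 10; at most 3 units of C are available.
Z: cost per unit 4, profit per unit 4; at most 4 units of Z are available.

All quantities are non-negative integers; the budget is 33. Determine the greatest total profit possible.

This is a bounded integer knapsack.
C has the best ratio (10/8); taking only C gives at most 3×10 = 30 (stopped by the supply cap of 3).
Mixing does better — 3×C and 2×Z: cost 32 ≤ 33, profit 3·10 + 2·4 = 38.

38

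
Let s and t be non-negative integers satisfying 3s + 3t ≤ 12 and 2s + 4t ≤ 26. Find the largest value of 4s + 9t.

36

(s,t)=(0,4): 3·0+3·4=12≤12, 2·0+4·4=16≤26, objective 36.
(s,t)=(1,3): 3·1+3·3=12≤12, 2·1+4·3=14≤26, objective 31.
(s,t)=(0,3): 3·0+3·3=9≤12, 2·0+4·3=12≤26, objective 27.
The best lattice point is (0,4), giving 36.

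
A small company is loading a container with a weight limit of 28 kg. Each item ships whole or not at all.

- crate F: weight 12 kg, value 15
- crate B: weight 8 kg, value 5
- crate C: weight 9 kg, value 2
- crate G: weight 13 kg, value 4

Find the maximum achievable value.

Take crate F and crate B: weight 12 + 8 = 20 ≤ 28, value 15 + 5 = 20.
No other feasible combination does better.

20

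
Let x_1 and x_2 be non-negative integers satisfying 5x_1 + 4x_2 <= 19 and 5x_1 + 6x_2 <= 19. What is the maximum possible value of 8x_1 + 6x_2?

(x_1,x_2)=(3,0) is feasible, giving 24.
(x_1,x_2)=(2,1) is feasible, giving 22.
(x_1,x_2)=(2,0) is feasible, giving 16.
The best lattice point is (3,0), giving 24.

24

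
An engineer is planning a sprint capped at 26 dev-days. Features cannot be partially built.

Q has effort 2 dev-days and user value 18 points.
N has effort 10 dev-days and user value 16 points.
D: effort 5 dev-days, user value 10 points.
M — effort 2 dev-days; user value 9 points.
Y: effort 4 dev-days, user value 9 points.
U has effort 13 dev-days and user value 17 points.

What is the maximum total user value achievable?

This is a 0-1 knapsack instance.
Q + D + M + U: effort 2 + 5 + 2 + 13 = 22 ≤ 26, user value 18 + 10 + 9 + 17 = 54.
Q + D + M + Y + U: effort 2 + 5 + 2 + 4 + 13 = 26 ≤ 26, user value 18 + 10 + 9 + 9 + 17 = 63.
Q + N + D + M + Y: effort 2 + 10 + 5 + 2 + 4 = 23 ≤ 26, user value 18 + 16 + 10 + 9 + 9 = 62.
Best is Q, D, M, Y, and U with total user value 63.

63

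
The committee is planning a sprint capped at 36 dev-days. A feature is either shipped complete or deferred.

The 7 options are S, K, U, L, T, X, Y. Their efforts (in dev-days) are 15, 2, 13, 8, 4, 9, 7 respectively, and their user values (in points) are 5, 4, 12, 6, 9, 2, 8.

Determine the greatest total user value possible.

Allowing fractional choices, the relaxed optimum would be about 39.7, but features are indivisible.
K + U + T + X + Y: effort 2 + 13 + 4 + 9 + 7 = 35 ≤ 36, user value 4 + 12 + 9 + 2 + 8 = 35.
U + L + T + Y: effort 13 + 8 + 4 + 7 = 32 ≤ 36, user value 12 + 6 + 9 + 8 = 35.
K + U + L + T + Y: effort 2 + 13 + 8 + 4 + 7 = 34 ≤ 36, user value 4 + 12 + 6 + 9 + 8 = 39.
Best is K, U, L, T, and Y with total user value 39.

39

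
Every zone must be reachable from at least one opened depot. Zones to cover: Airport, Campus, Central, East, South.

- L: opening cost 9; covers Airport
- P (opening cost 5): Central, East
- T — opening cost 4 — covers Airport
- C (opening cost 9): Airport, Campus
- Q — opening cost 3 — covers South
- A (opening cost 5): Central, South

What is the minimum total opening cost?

17

The greedy cost-per-new-zone heuristic would pick P, Q, T, and C for 21, but a cheaper cover exists.
Choose P, C, and Q: together they cover Airport, Campus, Central, East, South — every zone.
Total opening cost: 5 + 9 + 3 = 17.
No cover costs less than 17.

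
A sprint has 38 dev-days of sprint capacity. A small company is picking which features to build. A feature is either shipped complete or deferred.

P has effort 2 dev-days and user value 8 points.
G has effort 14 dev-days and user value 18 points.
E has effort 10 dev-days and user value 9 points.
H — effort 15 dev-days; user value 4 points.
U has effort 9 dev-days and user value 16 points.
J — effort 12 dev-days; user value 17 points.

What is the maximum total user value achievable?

This is a 0-1 knapsack instance.
Take P, G, U, and J: effort 2 + 14 + 9 + 12 = 37 ≤ 38, user value 8 + 18 + 16 + 17 = 59.
No other feasible combination does better.

59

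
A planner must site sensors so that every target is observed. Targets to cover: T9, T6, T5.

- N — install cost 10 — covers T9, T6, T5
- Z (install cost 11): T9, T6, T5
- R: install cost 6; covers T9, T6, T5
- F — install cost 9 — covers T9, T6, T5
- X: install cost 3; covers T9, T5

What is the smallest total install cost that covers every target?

The greedy cost-per-new-target heuristic would pick X and R for 9, but a cheaper cover exists.
R alone covers T9, T6, T5 — every target.
Total install cost: 6.
No cover costs less than 6.

6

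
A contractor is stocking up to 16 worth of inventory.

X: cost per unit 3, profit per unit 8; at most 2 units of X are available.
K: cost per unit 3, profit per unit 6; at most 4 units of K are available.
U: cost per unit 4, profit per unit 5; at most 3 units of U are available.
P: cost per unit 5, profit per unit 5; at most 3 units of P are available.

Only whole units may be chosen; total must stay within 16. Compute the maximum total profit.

34

Take 2×X and 3×K: cost 15 ≤ 16, profit 2·8 + 3·6 = 34.
X has the best ratio (8/3) and is taken to its limit of 2; remaining capacity is filled optimally with the others.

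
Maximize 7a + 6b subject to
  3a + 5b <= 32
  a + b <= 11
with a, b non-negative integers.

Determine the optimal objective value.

The continuous relaxation peaks at (10.7, 0) with value 74.67; rounding to a feasible lattice point costs some objective.
(a,b)=(10,0) is feasible, giving 70.
(a,b)=(9,1) is feasible, giving 69.
(a,b)=(9,0) is feasible, giving 63.
No feasible integer point exceeds 70.

70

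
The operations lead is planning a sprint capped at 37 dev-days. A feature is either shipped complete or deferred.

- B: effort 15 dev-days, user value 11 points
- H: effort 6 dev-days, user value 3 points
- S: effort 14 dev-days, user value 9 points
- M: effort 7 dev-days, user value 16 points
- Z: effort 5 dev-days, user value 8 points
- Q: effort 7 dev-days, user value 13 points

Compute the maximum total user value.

Allowing fractional choices, the relaxed optimum would be about 49.9, but features are indivisible.
B + H + M + Q: effort 15 + 6 + 7 + 7 = 35 ≤ 37, user value 11 + 3 + 16 + 13 = 43.
S + M + Z + Q: effort 14 + 7 + 5 + 7 = 33 ≤ 37, user value 9 + 16 + 8 + 13 = 46.
B + M + Z + Q: effort 15 + 7 + 5 + 7 = 34 ≤ 37, user value 11 + 16 + 8 + 13 = 48.
Best is B, M, Z, and Q with total user value 48.

48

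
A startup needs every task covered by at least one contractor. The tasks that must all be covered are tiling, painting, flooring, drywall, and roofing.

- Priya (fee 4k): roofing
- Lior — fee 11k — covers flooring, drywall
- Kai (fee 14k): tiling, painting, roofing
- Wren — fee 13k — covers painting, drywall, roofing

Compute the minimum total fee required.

The greedy cost-per-new-task heuristic would pick Priya, Lior, and Kai for 29, but a cheaper cover exists.
Choose Lior and Kai: together they cover tiling, painting, flooring, drywall, roofing — every task.
Total fee: 11 + 14 = 25.
No cover costs less than 25.

25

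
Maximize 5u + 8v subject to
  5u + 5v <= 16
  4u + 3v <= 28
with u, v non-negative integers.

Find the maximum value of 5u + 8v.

Relaxing integrality, the LP optimum is 25.60 at (u,v) = (0, 3.2), which is not an integer point.
(u,v)=(0,3): 5·0+5·3=15≤16, 4·0+3·3=9≤28, objective 24.
(u,v)=(1,2): 5·1+5·2=15≤16, 4·1+3·2=10≤28, objective 21.
(u,v)=(0,2): 5·0+5·2=10≤16, 4·0+3·2=6≤28, objective 16.
The best lattice point is (0,3), giving 24.

24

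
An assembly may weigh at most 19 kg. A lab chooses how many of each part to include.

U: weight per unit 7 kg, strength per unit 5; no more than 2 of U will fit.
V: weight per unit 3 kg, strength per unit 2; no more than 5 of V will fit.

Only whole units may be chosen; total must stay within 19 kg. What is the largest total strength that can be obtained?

U has the best ratio (5/7); taking only U gives at most 2×5 = 10 (stopped by the weight limit).
Mixing does better — 1×U and 4×V: weight 19 ≤ 19, strength 1·5 + 4·2 = 13.

13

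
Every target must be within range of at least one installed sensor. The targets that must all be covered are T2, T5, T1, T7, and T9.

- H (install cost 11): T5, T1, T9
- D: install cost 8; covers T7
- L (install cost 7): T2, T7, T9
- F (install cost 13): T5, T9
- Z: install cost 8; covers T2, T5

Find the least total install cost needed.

Choose H and L: together they cover T2, T5, T1, T7, T9 — every target.
Total install cost: 11 + 7 = 18.
No cover costs less than 18.

18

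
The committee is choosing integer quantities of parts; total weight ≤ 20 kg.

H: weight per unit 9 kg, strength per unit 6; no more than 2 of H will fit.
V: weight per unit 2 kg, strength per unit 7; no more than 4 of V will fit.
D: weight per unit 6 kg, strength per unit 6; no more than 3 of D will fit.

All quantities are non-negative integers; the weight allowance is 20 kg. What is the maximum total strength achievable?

This is a bounded integer knapsack.
V has the best ratio (7/2); taking only V gives at most 4×7 = 28 (stopped by the supply cap of 4).
Mixing does better — 4×V and 2×D: weight 20 ≤ 20, strength 4·7 + 2·6 = 40.

40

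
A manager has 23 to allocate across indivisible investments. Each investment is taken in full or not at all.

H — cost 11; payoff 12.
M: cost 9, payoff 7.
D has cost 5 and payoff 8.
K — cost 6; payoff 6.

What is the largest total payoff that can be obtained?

26

Take H, D, and K: cost 11 + 5 + 6 = 22 ≤ 23, payoff 12 + 8 + 6 = 26.
No other feasible combination does better.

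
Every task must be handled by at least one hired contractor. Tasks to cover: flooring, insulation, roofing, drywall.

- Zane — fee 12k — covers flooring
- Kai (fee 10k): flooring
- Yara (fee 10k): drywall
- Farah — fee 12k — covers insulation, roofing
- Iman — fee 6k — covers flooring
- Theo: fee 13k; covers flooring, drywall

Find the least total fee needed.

25

The greedy cost-per-new-task heuristic would pick Farah, Iman, and Yara for 28, but a cheaper cover exists.
Choose Farah and Theo: together they cover flooring, insulation, roofing, drywall — every task.
Total fee: 12 + 13 = 25.
No cover costs less than 25.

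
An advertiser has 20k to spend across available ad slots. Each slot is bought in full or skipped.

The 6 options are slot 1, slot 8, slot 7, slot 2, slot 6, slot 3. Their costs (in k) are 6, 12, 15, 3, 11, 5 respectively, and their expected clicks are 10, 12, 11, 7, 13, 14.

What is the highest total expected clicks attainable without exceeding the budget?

34

Take slot 2, slot 6, and slot 3: cost 3 + 11 + 5 = 19 ≤ 20, expected clicks 7 + 13 + 14 = 34.
No other feasible combination does better.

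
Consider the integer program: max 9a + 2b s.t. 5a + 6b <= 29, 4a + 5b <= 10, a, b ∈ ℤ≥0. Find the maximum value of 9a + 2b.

18

(a,b)=(2,0) is feasible, giving 18.
(a,b)=(1,1) is feasible, giving 11.
(a,b)=(1,0) is feasible, giving 9.
No feasible integer point exceeds 18.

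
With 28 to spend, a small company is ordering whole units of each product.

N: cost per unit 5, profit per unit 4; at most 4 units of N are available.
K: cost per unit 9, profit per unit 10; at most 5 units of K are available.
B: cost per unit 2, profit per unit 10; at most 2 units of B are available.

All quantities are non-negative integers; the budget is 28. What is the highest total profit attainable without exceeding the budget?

44

Take 1×N, 2×K, and 2×B: cost 27 ≤ 28, profit 1·4 + 2·10 + 2·10 = 44.
B has the best ratio (10/2) and is taken to its limit of 2; remaining capacity is filled optimally with the others.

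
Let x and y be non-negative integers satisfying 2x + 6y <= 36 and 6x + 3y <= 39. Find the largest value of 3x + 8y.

The continuous relaxation peaks at (4.2, 4.6) with value 49.40; rounding to a feasible lattice point costs some objective.
(x,y)=(3,5): 2·3+6·5=36≤36, 6·3+3·5=33≤39, objective 49.
(x,y)=(2,5): 2·2+6·5=34≤36, 6·2+3·5=27≤39, objective 46.
(x,y)=(4,4): 2·4+6·4=32≤36, 6·4+3·4=36≤39, objective 44.
No feasible integer point exceeds 49.

49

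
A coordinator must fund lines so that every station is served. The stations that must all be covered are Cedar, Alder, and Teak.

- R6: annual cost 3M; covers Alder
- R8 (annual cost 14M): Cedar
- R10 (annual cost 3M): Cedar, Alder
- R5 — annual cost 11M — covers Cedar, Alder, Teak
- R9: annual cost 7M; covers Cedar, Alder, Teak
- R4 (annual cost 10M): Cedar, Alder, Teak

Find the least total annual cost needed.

The greedy cost-per-new-station heuristic would pick R10 and R9 for 10, but a cheaper cover exists.
R9 alone covers Cedar, Alder, Teak — every station.
Total annual cost: 7.
No cover costs less than 7.

7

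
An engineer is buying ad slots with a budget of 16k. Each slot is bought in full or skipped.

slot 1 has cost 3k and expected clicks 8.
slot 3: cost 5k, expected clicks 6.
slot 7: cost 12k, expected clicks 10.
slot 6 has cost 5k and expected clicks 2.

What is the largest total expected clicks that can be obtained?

18

Take slot 1 and slot 7: cost 3 + 12 = 15 ≤ 16, expected clicks 8 + 10 = 18.
No other feasible combination does better.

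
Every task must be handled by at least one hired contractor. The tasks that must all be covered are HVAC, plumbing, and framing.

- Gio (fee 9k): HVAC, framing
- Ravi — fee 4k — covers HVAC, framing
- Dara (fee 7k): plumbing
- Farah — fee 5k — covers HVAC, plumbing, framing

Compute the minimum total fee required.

5

Farah alone covers HVAC, plumbing, framing — every task.
Total fee: 5.
No cover costs less than 5.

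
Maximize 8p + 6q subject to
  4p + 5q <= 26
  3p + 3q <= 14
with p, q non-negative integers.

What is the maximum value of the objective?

(p,q)=(4,0): 4·4+5·0=16≤26, 3·4+3·0=12≤14, objective 32.
(p,q)=(3,1): 4·3+5·1=17≤26, 3·3+3·1=12≤14, objective 30.
(p,q)=(3,0): 4·3+5·0=12≤26, 3·3+3·0=9≤14, objective 24.
No feasible integer point exceeds 32.

32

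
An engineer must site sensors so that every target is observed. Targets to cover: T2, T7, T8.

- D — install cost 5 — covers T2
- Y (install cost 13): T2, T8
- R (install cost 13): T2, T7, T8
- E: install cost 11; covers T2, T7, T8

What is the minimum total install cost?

E alone covers T2, T7, T8 — every target.
Total install cost: 11.

11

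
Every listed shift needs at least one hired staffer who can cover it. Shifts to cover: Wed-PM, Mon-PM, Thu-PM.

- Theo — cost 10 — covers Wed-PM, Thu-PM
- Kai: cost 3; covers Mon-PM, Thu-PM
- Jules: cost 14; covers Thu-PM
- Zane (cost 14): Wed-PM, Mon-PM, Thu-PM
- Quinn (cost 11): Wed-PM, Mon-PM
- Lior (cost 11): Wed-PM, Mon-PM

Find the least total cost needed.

13

This is a weighted set-cover instance.
Choose Theo and Kai: together they cover Wed-PM, Mon-PM, Thu-PM — every shift.
Total cost: 10 + 3 = 13.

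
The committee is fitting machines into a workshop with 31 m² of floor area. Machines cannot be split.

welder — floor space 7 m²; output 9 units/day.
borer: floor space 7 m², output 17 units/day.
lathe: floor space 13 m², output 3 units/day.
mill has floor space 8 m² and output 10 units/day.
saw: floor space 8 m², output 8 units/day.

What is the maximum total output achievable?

This is an integer program with binary decision variables.
welder + borer + mill + saw: floor space 7 + 7 + 8 + 8 = 30 ≤ 31, output 9 + 17 + 10 + 8 = 44.
welder + borer + mill: floor space 7 + 7 + 8 = 22 ≤ 31, output 9 + 17 + 10 = 36.
borer + mill + saw: floor space 7 + 8 + 8 = 23 ≤ 31, output 17 + 10 + 8 = 35.
Best is welder, borer, mill, and saw with total output 44.

44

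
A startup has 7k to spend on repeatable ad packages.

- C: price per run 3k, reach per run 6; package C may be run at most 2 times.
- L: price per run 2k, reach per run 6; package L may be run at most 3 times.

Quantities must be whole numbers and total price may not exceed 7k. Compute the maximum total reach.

L has the best ratio (6/2); taking only L gives at most 3×6 = 18 (stopped by the price limit).
Optimal: 3×L: price 6 ≤ 7, reach 3·6 = 18.

18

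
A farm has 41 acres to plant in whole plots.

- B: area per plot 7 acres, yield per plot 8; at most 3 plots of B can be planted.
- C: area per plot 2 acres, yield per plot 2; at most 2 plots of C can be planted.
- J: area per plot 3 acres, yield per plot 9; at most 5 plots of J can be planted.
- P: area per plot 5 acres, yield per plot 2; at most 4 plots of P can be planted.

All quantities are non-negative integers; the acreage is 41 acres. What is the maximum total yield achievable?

73

3×B, 5×J, and 1×P: area 41 ≤ 41, yield 3·8 + 5·9 + 1·2 = 71.
3×B, 2×C, and 5×J: area 40 ≤ 41, yield 3·8 + 2·2 + 5·9 = 73.
Best is 73.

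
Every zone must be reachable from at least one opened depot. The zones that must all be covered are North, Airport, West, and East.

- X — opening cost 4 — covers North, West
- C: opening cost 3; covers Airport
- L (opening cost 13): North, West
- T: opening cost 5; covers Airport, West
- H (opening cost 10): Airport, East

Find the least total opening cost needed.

The greedy cost-per-new-zone heuristic would pick X, C, and H for 17, but a cheaper cover exists.
Choose X and H: together they cover North, Airport, West, East — every zone.
Total opening cost: 4 + 10 = 14.
No cover costs less than 14.

14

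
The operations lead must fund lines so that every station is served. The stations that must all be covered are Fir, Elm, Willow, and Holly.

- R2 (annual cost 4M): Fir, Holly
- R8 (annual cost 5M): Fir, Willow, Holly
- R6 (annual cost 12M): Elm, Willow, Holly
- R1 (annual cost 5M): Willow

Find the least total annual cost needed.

16

The greedy cost-per-new-station heuristic would pick R8 and R6 for 17, but a cheaper cover exists.
Choose R2 and R6: together they cover Fir, Elm, Willow, Holly — every station.
Total annual cost: 4 + 12 = 16.
No cover costs less than 16.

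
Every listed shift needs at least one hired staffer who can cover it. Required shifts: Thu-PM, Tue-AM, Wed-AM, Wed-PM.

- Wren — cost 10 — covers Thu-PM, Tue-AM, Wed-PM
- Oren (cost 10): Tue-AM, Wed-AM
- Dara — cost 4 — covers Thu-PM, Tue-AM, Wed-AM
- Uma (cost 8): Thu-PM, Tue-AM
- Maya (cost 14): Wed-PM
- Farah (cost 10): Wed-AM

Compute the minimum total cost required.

Choose Wren and Dara: together they cover Thu-PM, Tue-AM, Wed-AM, Wed-PM — every shift.
Total cost: 10 + 4 = 14.
No cover costs less than 14.

14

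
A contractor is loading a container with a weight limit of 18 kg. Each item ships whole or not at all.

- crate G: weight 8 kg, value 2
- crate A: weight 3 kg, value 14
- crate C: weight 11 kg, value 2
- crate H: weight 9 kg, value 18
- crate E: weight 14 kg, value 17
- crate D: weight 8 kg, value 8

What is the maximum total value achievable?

32

Allowing fractional choices, the relaxed optimum would be about 39.3, but items are indivisible.
crate A + crate H: weight 3 + 9 = 12 ≤ 18, value 14 + 18 = 32.
crate A + crate E: weight 3 + 14 = 17 ≤ 18, value 14 + 17 = 31.
Best is crate A and crate H with total value 32.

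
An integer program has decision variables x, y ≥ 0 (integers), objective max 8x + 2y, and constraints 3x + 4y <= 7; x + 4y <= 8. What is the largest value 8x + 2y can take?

16

The continuous relaxation peaks at (2.33, 0) with value 18.67; rounding to a feasible lattice point costs some objective.
(x,y)=(2,0): 3·2+4·0=6≤7, 1·2+4·0=2≤8, objective 16.
(x,y)=(1,1): 3·1+4·1=7≤7, 1·1+4·1=5≤8, objective 10.
(x,y)=(1,0): 3·1+4·0=3≤7, 1·1+4·0=1≤8, objective 8.
Maximum is 16 at (x,y)=(2,0).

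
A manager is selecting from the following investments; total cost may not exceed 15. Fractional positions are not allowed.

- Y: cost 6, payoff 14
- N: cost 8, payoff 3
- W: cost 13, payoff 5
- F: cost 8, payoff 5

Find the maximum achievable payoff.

19

Y: cost 6 ≤ 15, payoff 14.
Y + N: cost 6 + 8 = 14 ≤ 15, payoff 14 + 3 = 17.
Y + F: cost 6 + 8 = 14 ≤ 15, payoff 14 + 5 = 19.
Best is Y and F with total payoff 19.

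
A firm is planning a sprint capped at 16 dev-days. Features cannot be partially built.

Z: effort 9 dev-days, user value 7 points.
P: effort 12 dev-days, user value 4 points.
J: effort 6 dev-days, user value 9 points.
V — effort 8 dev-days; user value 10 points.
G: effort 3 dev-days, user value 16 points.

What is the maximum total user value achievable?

Allowing fractional choices, the relaxed optimum would be about 33.8, but features are indivisible.
Z + G: effort 9 + 3 = 12 ≤ 16, user value 7 + 16 = 23.
V + G: effort 8 + 3 = 11 ≤ 16, user value 10 + 16 = 26.
J + G: effort 6 + 3 = 9 ≤ 16, user value 9 + 16 = 25.
Best is V and G with total user value 26.

26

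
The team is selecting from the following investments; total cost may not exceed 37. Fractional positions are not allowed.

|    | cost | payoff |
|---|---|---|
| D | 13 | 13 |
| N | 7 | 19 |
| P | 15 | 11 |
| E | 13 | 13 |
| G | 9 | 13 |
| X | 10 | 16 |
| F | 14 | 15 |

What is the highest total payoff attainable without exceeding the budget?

50

Treat it as a binary knapsack problem.
Take N, X, and F: cost 7 + 10 + 14 = 31 ≤ 37, payoff 19 + 16 + 15 = 50.
No other feasible combination does better.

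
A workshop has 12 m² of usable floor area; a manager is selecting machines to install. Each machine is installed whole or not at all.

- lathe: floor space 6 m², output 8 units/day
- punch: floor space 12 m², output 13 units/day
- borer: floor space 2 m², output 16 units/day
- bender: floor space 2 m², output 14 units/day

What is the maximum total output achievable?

38

Allowing fractional choices, the relaxed optimum would be about 40.2, but machines are indivisible.
borer + bender: floor space 2 + 2 = 4 ≤ 12, output 16 + 14 = 30.
lathe + borer + bender: floor space 6 + 2 + 2 = 10 ≤ 12, output 8 + 16 + 14 = 38.
lathe + borer: floor space 6 + 2 = 8 ≤ 12, output 8 + 16 = 24.
Best is lathe, borer, and bender with total output 38.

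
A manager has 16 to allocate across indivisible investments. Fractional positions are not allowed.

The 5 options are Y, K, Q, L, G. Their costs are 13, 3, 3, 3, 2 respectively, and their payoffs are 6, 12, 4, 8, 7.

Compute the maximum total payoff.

Take K, Q, L, and G: cost 3 + 3 + 3 + 2 = 11 ≤ 16, payoff 12 + 4 + 8 + 7 = 31.
No other feasible combination does better.

31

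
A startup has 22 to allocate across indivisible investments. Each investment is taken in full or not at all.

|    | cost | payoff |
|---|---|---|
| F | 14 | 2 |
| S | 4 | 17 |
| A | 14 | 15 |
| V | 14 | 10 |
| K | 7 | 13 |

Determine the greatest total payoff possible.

Allowing fractional choices, the relaxed optimum would be about 41.8, but investments are indivisible.
S + K: cost 4 + 7 = 11 ≤ 22, payoff 17 + 13 = 30.
S + A: cost 4 + 14 = 18 ≤ 22, payoff 17 + 15 = 32.
Best is S and A with total payoff 32.

32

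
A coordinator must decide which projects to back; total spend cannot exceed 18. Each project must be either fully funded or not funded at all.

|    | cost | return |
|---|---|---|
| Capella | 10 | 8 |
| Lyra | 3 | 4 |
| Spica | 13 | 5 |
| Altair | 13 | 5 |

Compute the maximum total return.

12

Take Capella and Lyra: cost 10 + 3 = 13 ≤ 18, return 8 + 4 = 12.
No other feasible combination does better.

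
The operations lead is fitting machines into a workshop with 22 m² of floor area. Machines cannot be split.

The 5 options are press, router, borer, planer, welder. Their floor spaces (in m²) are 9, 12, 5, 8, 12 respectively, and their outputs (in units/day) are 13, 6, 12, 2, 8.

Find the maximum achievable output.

press + borer + planer: floor space 9 + 5 + 8 = 22 ≤ 22, output 13 + 12 + 2 = 27.
press + borer: floor space 9 + 5 = 14 ≤ 22, output 13 + 12 = 25.
Best is press, borer, and planer with total output 27.

27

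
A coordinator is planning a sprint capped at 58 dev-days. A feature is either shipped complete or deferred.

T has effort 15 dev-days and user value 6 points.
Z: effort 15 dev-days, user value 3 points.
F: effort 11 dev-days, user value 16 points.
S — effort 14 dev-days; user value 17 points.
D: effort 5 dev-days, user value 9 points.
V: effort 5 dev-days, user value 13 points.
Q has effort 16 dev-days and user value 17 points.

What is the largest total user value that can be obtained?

Treat it as a binary knapsack problem.
T + S + D + V + Q: effort 15 + 14 + 5 + 5 + 16 = 55 ≤ 58, user value 6 + 17 + 9 + 13 + 17 = 62.
F + S + D + V + Q: effort 11 + 14 + 5 + 5 + 16 = 51 ≤ 58, user value 16 + 17 + 9 + 13 + 17 = 72.
F + S + V + Q: effort 11 + 14 + 5 + 16 = 46 ≤ 58, user value 16 + 17 + 13 + 17 = 63.
Best is F, S, D, V, and Q with total user value 72.

72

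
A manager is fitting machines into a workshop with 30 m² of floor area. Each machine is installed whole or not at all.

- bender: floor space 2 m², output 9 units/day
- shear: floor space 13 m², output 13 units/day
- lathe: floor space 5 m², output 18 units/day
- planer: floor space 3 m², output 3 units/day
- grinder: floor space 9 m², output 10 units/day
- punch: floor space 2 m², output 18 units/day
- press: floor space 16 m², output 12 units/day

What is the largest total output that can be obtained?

shear + lathe + grinder + punch: floor space 13 + 5 + 9 + 2 = 29 ≤ 30, output 13 + 18 + 10 + 18 = 59.
bender + shear + lathe + planer + punch: floor space 2 + 13 + 5 + 3 + 2 = 25 ≤ 30, output 9 + 13 + 18 + 3 + 18 = 61.
bender + lathe + planer + punch + press: floor space 2 + 5 + 3 + 2 + 16 = 28 ≤ 30, output 9 + 18 + 3 + 18 + 12 = 60.
Best is bender, shear, lathe, planer, and punch with total output 61.

61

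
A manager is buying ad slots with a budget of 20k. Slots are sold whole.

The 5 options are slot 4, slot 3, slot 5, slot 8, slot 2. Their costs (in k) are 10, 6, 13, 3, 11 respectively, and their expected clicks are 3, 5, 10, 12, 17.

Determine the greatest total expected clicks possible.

slot 3 + slot 8 + slot 2: cost 6 + 3 + 11 = 20 ≤ 20, expected clicks 5 + 12 + 17 = 34.
slot 5 + slot 8: cost 13 + 3 = 16 ≤ 20, expected clicks 10 + 12 = 22.
slot 8 + slot 2: cost 3 + 11 = 14 ≤ 20, expected clicks 12 + 17 = 29.
Best is slot 3, slot 8, and slot 2 with total expected clicks 34.

34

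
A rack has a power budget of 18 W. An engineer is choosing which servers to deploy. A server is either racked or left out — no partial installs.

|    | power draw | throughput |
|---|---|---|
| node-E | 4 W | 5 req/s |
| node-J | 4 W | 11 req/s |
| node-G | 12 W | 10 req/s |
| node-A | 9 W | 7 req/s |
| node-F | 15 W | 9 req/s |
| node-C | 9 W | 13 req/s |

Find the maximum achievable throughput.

Allowing fractional choices, the relaxed optimum would be about 29.8, but servers are indivisible.
node-J + node-C: power draw 4 + 9 = 13 ≤ 18, throughput 11 + 13 = 24.
node-E + node-J + node-C: power draw 4 + 4 + 9 = 17 ≤ 18, throughput 5 + 11 + 13 = 29.
Best is node-E, node-J, and node-C with total throughput 29.

29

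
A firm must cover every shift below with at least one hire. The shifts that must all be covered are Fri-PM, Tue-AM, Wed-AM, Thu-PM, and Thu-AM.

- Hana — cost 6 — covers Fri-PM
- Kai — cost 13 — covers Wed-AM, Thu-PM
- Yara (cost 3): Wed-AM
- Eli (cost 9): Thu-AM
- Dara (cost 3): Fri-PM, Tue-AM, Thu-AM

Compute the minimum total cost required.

Choose Kai and Dara: together they cover Fri-PM, Tue-AM, Wed-AM, Thu-PM, Thu-AM — every shift.
Total cost: 13 + 3 = 16.

16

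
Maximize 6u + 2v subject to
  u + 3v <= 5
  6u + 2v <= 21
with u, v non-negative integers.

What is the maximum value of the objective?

(u,v)=(3,0) is feasible, giving 18.
(u,v)=(2,1) is feasible, giving 14.
(u,v)=(2,0) is feasible, giving 12.
Maximum is 18 at (u,v)=(3,0).

18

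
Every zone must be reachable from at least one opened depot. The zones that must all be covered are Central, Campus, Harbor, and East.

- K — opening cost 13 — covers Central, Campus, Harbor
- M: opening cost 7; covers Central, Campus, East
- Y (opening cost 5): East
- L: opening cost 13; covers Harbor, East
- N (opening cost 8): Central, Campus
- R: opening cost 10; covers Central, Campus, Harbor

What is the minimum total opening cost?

This is an integer covering problem.
Choose Y and R: together they cover Central, Campus, Harbor, East — every zone.
Total opening cost: 5 + 10 = 15.

15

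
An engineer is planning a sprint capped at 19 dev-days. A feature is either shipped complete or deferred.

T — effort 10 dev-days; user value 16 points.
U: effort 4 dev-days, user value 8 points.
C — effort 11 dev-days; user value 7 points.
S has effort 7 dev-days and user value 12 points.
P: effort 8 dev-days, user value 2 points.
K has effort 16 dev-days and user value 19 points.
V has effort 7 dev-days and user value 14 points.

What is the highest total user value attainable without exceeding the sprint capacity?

34

Treat it as a binary knapsack problem.
Take U, S, and V: effort 4 + 7 + 7 = 18 ≤ 19, user value 8 + 12 + 14 = 34.
No other feasible combination does better.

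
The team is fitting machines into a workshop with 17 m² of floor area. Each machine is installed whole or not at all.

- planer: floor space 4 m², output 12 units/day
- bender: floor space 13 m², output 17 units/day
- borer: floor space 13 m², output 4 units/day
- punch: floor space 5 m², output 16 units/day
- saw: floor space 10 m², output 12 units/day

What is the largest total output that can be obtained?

Allowing fractional choices, the relaxed optimum would be about 38.5, but machines are indivisible.
planer + bender: floor space 4 + 13 = 17 ≤ 17, output 12 + 17 = 29.
punch + saw: floor space 5 + 10 = 15 ≤ 17, output 16 + 12 = 28.
planer + punch: floor space 4 + 5 = 9 ≤ 17, output 12 + 16 = 28.
Best is planer and bender with total output 29.

29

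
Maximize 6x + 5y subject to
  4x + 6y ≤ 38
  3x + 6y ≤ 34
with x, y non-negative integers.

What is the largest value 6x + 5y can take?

54

Relaxing integrality, the LP optimum is 57.00 at (x,y) = (9.5, 0), which is not an integer point.
(x,y)=(9,0): 4·9+6·0=36≤38, 3·9+6·0=27≤34, objective 54.
(x,y)=(8,1): 4·8+6·1=38≤38, 3·8+6·1=30≤34, objective 53.
The best lattice point is (9,0), giving 54.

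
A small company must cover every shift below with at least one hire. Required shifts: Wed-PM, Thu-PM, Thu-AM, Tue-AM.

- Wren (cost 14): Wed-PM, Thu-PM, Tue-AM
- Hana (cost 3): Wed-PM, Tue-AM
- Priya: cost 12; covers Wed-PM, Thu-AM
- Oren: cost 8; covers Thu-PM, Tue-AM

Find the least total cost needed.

The greedy cost-per-new-shift heuristic would pick Hana, Oren, and Priya for 23, but a cheaper cover exists.
Choose Priya and Oren: together they cover Wed-PM, Thu-PM, Thu-AM, Tue-AM — every shift.
Total cost: 12 + 8 = 20.
No cover costs less than 20.

20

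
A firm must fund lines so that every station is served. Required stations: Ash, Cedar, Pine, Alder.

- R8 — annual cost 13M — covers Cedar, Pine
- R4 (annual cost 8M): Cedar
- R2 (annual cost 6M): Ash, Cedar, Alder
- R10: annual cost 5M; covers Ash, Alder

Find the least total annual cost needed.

This is an integer covering problem.
The greedy cost-per-new-station heuristic would pick R2 and R8 for 19, but a cheaper cover exists.
Choose R8 and R10: together they cover Ash, Cedar, Pine, Alder — every station.
Total annual cost: 13 + 5 = 18.
No cover costs less than 18.

18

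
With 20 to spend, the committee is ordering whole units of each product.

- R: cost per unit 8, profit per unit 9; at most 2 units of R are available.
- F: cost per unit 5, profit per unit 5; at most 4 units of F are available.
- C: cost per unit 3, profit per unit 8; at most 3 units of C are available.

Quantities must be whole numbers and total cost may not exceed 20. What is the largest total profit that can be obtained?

34

C has the best ratio (8/3); taking only C gives at most 3×8 = 24 (stopped by the supply cap of 3).
Mixing does better — 2×F and 3×C: cost 19 ≤ 20, profit 2·5 + 3·8 = 34.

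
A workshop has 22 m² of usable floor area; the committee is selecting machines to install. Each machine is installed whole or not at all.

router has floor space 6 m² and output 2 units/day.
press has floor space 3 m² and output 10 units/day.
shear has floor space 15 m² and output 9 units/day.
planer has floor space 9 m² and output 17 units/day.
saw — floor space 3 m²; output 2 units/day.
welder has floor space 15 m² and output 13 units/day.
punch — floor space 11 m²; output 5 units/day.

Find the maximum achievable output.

31

router + press + planer + saw: floor space 6 + 3 + 9 + 3 = 21 ≤ 22, output 2 + 10 + 17 + 2 = 31.
press + planer + saw: floor space 3 + 9 + 3 = 15 ≤ 22, output 10 + 17 + 2 = 29.
Best is router, press, planer, and saw with total output 31.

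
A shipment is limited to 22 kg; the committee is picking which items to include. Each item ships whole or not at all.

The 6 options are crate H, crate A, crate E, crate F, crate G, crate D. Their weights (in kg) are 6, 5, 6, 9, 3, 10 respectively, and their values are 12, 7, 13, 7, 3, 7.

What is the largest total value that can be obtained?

35

This is a 0-1 knapsack instance.
Allowing fractional choices, the relaxed optimum would be about 36.6, but items are indivisible.
crate H + crate E + crate F: weight 6 + 6 + 9 = 21 ≤ 22, value 12 + 13 + 7 = 32.
crate H + crate A + crate E: weight 6 + 5 + 6 = 17 ≤ 22, value 12 + 7 + 13 = 32.
crate H + crate A + crate E + crate G: weight 6 + 5 + 6 + 3 = 20 ≤ 22, value 12 + 7 + 13 + 3 = 35.
Best is crate H, crate A, crate E, and crate G with total value 35.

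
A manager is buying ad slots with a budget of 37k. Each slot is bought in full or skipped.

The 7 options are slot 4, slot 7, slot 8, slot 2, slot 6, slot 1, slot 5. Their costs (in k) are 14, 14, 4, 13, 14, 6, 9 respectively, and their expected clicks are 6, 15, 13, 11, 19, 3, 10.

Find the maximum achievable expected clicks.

47

slot 7 + slot 8 + slot 6: cost 14 + 4 + 14 = 32 ≤ 37, expected clicks 15 + 13 + 19 = 47.
slot 8 + slot 2 + slot 6 + slot 1: cost 4 + 13 + 14 + 6 = 37 ≤ 37, expected clicks 13 + 11 + 19 + 3 = 46.
Best is slot 7, slot 8, and slot 6 with total expected clicks 47.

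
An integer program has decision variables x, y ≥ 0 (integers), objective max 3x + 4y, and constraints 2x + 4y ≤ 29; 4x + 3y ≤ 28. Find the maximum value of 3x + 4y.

30

The continuous relaxation peaks at (2.5, 6) with value 31.50; rounding to a feasible lattice point costs some objective.
(x,y)=(2,6) is feasible, giving 30.
(x,y)=(3,5) is feasible, giving 29.
No feasible integer point exceeds 30.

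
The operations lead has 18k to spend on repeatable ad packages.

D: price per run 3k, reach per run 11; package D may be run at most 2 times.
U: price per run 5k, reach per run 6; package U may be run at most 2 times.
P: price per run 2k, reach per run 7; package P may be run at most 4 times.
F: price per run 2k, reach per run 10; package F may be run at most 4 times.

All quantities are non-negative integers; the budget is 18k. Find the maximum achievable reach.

76

Take 2×D, 2×P, and 4×F: price 18 ≤ 18, reach 2·11 + 2·7 + 4·10 = 76.
F has the best ratio (10/2) and is taken to its limit of 4; remaining capacity is filled optimally with the others.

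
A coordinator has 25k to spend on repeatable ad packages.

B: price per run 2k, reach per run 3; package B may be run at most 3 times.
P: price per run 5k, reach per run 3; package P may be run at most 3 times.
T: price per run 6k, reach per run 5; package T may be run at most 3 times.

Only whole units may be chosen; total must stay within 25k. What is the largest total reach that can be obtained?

24

Take 3×B and 3×T: price 24 ≤ 25, reach 3·3 + 3·5 = 24.
B has the best ratio (3/2) and is taken to its limit of 3; remaining capacity is filled optimally with the others.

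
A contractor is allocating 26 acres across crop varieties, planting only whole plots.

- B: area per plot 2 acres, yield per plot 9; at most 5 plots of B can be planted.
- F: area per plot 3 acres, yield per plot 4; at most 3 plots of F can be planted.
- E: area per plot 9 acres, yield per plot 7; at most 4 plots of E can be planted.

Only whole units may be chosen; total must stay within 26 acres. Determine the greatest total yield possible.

B has the best ratio (9/2); taking only B gives at most 5×9 = 45 (stopped by the supply cap of 5).
Mixing does better — 5×B, 2×F, and 1×E: area 25 ≤ 26, yield 5·9 + 2·4 + 1·7 = 60.

60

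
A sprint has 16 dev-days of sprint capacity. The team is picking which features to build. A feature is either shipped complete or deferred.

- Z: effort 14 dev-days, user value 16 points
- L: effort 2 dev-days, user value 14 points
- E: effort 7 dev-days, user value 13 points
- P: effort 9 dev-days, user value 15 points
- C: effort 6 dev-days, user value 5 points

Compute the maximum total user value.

32

Treat it as a binary knapsack problem.
Allowing fractional choices, the relaxed optimum would be about 38.7, but features are indivisible.
L + P: effort 2 + 9 = 11 ≤ 16, user value 14 + 15 = 29.
L + E + C: effort 2 + 7 + 6 = 15 ≤ 16, user value 14 + 13 + 5 = 32.
Z + L: effort 14 + 2 = 16 ≤ 16, user value 16 + 14 = 30.
Best is L, E, and C with total user value 32.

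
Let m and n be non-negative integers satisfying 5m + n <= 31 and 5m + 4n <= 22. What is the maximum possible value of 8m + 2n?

32

Relaxing integrality, the LP optimum is 35.20 at (m,n) = (4.4, 0), which is not an integer point.
(m,n)=(4,0): 5·4+1·0=20≤31, 5·4+4·0=20≤22, objective 32.
(m,n)=(3,1): 5·3+1·1=16≤31, 5·3+4·1=19≤22, objective 26.
(m,n)=(3,0): 5·3+1·0=15≤31, 5·3+4·0=15≤22, objective 24.
Maximum is 32 at (m,n)=(4,0).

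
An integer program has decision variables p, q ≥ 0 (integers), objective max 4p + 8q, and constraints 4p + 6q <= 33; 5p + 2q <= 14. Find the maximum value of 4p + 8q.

40

(p,q)=(0,5): 4·0+6·5=30≤33, 5·0+2·5=10≤14, objective 40.
(p,q)=(1,4): 4·1+6·4=28≤33, 5·1+2·4=13≤14, objective 36.
The best lattice point is (0,5), giving 40.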